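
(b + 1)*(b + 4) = b^2 + 5*b + 4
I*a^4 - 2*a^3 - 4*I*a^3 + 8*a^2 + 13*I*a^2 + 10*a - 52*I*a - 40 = (a - 4)*(a - 2*I)*(a + 5*I)*(I*a + 1)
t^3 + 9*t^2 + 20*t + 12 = (t + 1)*(t + 2)*(t + 6)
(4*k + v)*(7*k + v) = 28*k^2 + 11*k*v + v^2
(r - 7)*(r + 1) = r^2 - 6*r - 7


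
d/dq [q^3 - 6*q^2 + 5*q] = 3*q^2 - 12*q + 5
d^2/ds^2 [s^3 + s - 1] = 6*s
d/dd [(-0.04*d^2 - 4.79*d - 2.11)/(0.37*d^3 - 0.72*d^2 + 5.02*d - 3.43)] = (0.0148*d^4 + 3.5446*d^3 - 1.3075*d^2 - 2.764*d + 27.0219)/(0.1369*d^6 - 0.5328*d^5 + 4.2332*d^4 - 9.767*d^3 + 30.1396*d^2 - 34.4372*d + 11.7649)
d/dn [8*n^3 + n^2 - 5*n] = 24*n^2 + 2*n - 5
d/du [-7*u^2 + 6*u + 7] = 6 - 14*u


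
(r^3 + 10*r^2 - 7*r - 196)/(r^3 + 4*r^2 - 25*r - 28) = (r + 7)/(r + 1)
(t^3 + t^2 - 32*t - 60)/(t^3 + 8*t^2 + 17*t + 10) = (t - 6)/(t + 1)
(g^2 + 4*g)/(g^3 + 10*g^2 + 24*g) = 1/(g + 6)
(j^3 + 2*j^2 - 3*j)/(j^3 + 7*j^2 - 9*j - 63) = j*(j - 1)/(j^2 + 4*j - 21)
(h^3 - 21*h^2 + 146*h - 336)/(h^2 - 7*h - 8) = (h^2 - 13*h + 42)/(h + 1)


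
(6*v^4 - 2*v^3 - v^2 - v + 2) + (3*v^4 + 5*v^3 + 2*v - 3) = 9*v^4 + 3*v^3 - v^2 + v - 1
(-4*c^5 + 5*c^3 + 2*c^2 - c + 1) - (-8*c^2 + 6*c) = -4*c^5 + 5*c^3 + 10*c^2 - 7*c + 1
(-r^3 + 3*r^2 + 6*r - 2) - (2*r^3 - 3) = -3*r^3 + 3*r^2 + 6*r + 1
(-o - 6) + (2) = -o - 4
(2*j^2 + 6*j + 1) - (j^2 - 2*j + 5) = j^2 + 8*j - 4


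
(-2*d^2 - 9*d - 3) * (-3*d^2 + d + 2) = 6*d^4 + 25*d^3 - 4*d^2 - 21*d - 6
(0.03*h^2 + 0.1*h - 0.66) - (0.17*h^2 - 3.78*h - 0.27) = -0.14*h^2 + 3.88*h - 0.39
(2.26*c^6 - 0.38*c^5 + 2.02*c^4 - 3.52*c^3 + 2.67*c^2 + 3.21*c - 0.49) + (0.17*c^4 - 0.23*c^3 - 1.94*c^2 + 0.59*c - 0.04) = 2.26*c^6 - 0.38*c^5 + 2.19*c^4 - 3.75*c^3 + 0.73*c^2 + 3.8*c - 0.53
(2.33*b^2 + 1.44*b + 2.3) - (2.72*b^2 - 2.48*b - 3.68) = -0.39*b^2 + 3.92*b + 5.98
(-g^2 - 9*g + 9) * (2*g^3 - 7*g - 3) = -2*g^5 - 18*g^4 + 25*g^3 + 66*g^2 - 36*g - 27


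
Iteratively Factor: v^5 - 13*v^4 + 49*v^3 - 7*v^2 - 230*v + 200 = (v - 5)*(v^4 - 8*v^3 + 9*v^2 + 38*v - 40) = (v - 5)*(v - 1)*(v^3 - 7*v^2 + 2*v + 40) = (v - 5)*(v - 4)*(v - 1)*(v^2 - 3*v - 10) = (v - 5)*(v - 4)*(v - 1)*(v + 2)*(v - 5)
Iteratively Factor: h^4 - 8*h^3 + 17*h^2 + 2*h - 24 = (h - 4)*(h^3 - 4*h^2 + h + 6) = (h - 4)*(h - 2)*(h^2 - 2*h - 3) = (h - 4)*(h - 2)*(h + 1)*(h - 3)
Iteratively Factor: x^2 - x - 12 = (x + 3)*(x - 4)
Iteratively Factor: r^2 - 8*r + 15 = (r - 5)*(r - 3)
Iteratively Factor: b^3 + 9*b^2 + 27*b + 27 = (b + 3)*(b^2 + 6*b + 9) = (b + 3)^2*(b + 3)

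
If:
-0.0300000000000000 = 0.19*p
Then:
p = -0.16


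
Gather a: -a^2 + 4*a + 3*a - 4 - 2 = -a^2 + 7*a - 6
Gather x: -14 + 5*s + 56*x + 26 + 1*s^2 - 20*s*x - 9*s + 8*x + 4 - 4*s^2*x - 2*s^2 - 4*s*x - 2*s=-s^2 - 6*s + x*(-4*s^2 - 24*s + 64) + 16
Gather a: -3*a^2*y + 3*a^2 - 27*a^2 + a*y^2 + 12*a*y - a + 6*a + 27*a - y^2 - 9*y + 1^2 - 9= a^2*(-3*y - 24) + a*(y^2 + 12*y + 32) - y^2 - 9*y - 8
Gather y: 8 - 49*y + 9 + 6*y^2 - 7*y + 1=6*y^2 - 56*y + 18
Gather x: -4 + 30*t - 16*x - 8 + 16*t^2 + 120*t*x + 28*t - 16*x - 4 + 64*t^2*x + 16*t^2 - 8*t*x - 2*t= 32*t^2 + 56*t + x*(64*t^2 + 112*t - 32) - 16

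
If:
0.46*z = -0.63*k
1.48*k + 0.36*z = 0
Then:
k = 0.00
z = 0.00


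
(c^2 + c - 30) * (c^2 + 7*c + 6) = c^4 + 8*c^3 - 17*c^2 - 204*c - 180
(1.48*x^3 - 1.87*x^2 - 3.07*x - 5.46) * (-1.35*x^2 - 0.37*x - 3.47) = -1.998*x^5 + 1.9769*x^4 - 0.2992*x^3 + 14.9958*x^2 + 12.6731*x + 18.9462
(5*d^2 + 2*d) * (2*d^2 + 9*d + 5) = 10*d^4 + 49*d^3 + 43*d^2 + 10*d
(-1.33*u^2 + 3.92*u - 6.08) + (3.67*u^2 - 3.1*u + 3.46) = 2.34*u^2 + 0.82*u - 2.62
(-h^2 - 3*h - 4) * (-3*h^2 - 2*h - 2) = 3*h^4 + 11*h^3 + 20*h^2 + 14*h + 8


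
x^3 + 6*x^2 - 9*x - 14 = (x - 2)*(x + 1)*(x + 7)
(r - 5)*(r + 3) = r^2 - 2*r - 15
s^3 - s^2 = s^2*(s - 1)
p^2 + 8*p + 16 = (p + 4)^2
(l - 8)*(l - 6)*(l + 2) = l^3 - 12*l^2 + 20*l + 96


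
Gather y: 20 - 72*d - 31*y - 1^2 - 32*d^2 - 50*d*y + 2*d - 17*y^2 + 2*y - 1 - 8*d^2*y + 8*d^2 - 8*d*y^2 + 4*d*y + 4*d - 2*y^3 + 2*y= -24*d^2 - 66*d - 2*y^3 + y^2*(-8*d - 17) + y*(-8*d^2 - 46*d - 27) + 18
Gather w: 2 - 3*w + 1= 3 - 3*w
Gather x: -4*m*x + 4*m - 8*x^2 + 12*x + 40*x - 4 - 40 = 4*m - 8*x^2 + x*(52 - 4*m) - 44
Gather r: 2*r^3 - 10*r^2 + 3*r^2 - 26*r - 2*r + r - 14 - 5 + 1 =2*r^3 - 7*r^2 - 27*r - 18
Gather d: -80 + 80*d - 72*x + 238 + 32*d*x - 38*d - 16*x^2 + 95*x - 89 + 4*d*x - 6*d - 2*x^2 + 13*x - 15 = d*(36*x + 36) - 18*x^2 + 36*x + 54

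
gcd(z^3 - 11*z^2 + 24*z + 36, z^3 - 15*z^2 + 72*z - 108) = z^2 - 12*z + 36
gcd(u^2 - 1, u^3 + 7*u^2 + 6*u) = u + 1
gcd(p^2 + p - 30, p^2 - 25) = p - 5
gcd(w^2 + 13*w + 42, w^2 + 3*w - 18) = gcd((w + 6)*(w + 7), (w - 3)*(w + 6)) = w + 6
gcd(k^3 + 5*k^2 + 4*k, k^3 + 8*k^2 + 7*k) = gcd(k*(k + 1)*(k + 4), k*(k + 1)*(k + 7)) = k^2 + k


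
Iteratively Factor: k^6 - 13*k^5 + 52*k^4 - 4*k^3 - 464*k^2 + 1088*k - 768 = (k - 4)*(k^5 - 9*k^4 + 16*k^3 + 60*k^2 - 224*k + 192) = (k - 4)*(k - 2)*(k^4 - 7*k^3 + 2*k^2 + 64*k - 96) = (k - 4)^2*(k - 2)*(k^3 - 3*k^2 - 10*k + 24) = (k - 4)^3*(k - 2)*(k^2 + k - 6) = (k - 4)^3*(k - 2)*(k + 3)*(k - 2)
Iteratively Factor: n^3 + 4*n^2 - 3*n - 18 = (n - 2)*(n^2 + 6*n + 9) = (n - 2)*(n + 3)*(n + 3)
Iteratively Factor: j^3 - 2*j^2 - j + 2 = (j - 2)*(j^2 - 1) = (j - 2)*(j + 1)*(j - 1)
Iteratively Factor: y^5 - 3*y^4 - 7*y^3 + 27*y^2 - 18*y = (y)*(y^4 - 3*y^3 - 7*y^2 + 27*y - 18) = y*(y - 2)*(y^3 - y^2 - 9*y + 9) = y*(y - 2)*(y + 3)*(y^2 - 4*y + 3) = y*(y - 2)*(y - 1)*(y + 3)*(y - 3)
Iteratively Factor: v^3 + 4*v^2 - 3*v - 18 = (v - 2)*(v^2 + 6*v + 9) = (v - 2)*(v + 3)*(v + 3)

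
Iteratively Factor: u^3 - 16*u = (u - 4)*(u^2 + 4*u) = (u - 4)*(u + 4)*(u)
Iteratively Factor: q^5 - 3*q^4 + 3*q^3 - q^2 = (q - 1)*(q^4 - 2*q^3 + q^2) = (q - 1)^2*(q^3 - q^2) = q*(q - 1)^2*(q^2 - q) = q^2*(q - 1)^2*(q - 1)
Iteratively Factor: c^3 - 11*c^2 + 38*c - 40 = (c - 2)*(c^2 - 9*c + 20) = (c - 5)*(c - 2)*(c - 4)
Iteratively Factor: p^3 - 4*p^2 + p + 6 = (p + 1)*(p^2 - 5*p + 6) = (p - 2)*(p + 1)*(p - 3)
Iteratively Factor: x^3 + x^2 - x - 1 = (x - 1)*(x^2 + 2*x + 1) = (x - 1)*(x + 1)*(x + 1)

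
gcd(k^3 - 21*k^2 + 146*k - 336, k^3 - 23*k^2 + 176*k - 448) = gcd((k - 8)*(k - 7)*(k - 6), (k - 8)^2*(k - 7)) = k^2 - 15*k + 56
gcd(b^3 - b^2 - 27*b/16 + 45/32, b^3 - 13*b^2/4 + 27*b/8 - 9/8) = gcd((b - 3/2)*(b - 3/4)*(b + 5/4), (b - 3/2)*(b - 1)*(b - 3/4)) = b^2 - 9*b/4 + 9/8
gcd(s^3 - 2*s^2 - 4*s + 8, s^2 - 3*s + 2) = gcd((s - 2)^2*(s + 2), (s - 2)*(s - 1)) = s - 2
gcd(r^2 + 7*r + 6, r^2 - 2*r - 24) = 1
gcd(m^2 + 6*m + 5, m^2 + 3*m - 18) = 1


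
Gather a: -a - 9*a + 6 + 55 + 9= 70 - 10*a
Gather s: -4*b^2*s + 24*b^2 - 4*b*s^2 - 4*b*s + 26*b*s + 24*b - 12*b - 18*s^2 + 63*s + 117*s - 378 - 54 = 24*b^2 + 12*b + s^2*(-4*b - 18) + s*(-4*b^2 + 22*b + 180) - 432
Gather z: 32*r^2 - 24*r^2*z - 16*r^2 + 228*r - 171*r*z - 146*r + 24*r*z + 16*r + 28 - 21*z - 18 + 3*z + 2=16*r^2 + 98*r + z*(-24*r^2 - 147*r - 18) + 12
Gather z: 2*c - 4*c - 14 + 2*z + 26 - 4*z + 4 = -2*c - 2*z + 16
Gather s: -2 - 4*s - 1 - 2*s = -6*s - 3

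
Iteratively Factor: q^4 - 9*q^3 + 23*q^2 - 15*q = (q - 1)*(q^3 - 8*q^2 + 15*q) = (q - 3)*(q - 1)*(q^2 - 5*q) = q*(q - 3)*(q - 1)*(q - 5)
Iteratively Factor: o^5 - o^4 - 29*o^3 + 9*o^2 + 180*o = (o + 4)*(o^4 - 5*o^3 - 9*o^2 + 45*o) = (o - 5)*(o + 4)*(o^3 - 9*o) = o*(o - 5)*(o + 4)*(o^2 - 9) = o*(o - 5)*(o + 3)*(o + 4)*(o - 3)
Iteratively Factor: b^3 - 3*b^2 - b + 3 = (b - 1)*(b^2 - 2*b - 3) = (b - 1)*(b + 1)*(b - 3)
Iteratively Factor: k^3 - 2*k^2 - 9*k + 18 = (k - 3)*(k^2 + k - 6) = (k - 3)*(k + 3)*(k - 2)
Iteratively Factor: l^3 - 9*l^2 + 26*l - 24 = (l - 4)*(l^2 - 5*l + 6) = (l - 4)*(l - 2)*(l - 3)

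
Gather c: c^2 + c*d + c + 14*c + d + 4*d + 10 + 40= c^2 + c*(d + 15) + 5*d + 50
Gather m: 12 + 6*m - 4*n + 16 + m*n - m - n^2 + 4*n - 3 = m*(n + 5) - n^2 + 25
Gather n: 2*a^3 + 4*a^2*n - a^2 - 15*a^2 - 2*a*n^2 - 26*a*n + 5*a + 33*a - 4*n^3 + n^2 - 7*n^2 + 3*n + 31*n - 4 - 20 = 2*a^3 - 16*a^2 + 38*a - 4*n^3 + n^2*(-2*a - 6) + n*(4*a^2 - 26*a + 34) - 24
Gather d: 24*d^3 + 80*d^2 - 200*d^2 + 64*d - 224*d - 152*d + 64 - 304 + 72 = 24*d^3 - 120*d^2 - 312*d - 168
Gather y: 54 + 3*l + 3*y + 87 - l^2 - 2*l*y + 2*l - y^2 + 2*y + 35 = -l^2 + 5*l - y^2 + y*(5 - 2*l) + 176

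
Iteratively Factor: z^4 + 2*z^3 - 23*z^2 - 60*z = (z + 3)*(z^3 - z^2 - 20*z) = (z + 3)*(z + 4)*(z^2 - 5*z) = z*(z + 3)*(z + 4)*(z - 5)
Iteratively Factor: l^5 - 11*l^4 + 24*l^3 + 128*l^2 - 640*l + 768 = (l - 3)*(l^4 - 8*l^3 + 128*l - 256) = (l - 4)*(l - 3)*(l^3 - 4*l^2 - 16*l + 64) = (l - 4)^2*(l - 3)*(l^2 - 16) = (l - 4)^3*(l - 3)*(l + 4)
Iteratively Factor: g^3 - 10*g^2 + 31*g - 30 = (g - 5)*(g^2 - 5*g + 6) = (g - 5)*(g - 3)*(g - 2)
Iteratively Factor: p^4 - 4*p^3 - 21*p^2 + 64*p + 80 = (p - 4)*(p^3 - 21*p - 20) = (p - 4)*(p + 1)*(p^2 - p - 20) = (p - 4)*(p + 1)*(p + 4)*(p - 5)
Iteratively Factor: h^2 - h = (h - 1)*(h)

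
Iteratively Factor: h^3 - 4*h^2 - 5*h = (h + 1)*(h^2 - 5*h) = (h - 5)*(h + 1)*(h)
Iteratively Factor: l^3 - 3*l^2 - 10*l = (l)*(l^2 - 3*l - 10) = l*(l - 5)*(l + 2)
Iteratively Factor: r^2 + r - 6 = (r - 2)*(r + 3)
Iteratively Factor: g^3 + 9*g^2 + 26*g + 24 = (g + 3)*(g^2 + 6*g + 8) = (g + 2)*(g + 3)*(g + 4)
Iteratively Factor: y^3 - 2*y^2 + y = (y)*(y^2 - 2*y + 1) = y*(y - 1)*(y - 1)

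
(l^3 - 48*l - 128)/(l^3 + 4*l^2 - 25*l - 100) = (l^2 - 4*l - 32)/(l^2 - 25)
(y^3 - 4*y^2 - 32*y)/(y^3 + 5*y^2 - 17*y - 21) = y*(y^2 - 4*y - 32)/(y^3 + 5*y^2 - 17*y - 21)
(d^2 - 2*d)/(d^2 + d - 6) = d/(d + 3)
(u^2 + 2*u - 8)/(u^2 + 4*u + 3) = (u^2 + 2*u - 8)/(u^2 + 4*u + 3)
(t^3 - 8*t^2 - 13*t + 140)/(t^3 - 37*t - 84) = (t - 5)/(t + 3)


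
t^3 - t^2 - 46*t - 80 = (t - 8)*(t + 2)*(t + 5)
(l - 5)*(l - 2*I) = l^2 - 5*l - 2*I*l + 10*I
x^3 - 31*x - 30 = (x - 6)*(x + 1)*(x + 5)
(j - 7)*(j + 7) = j^2 - 49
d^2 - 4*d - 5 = (d - 5)*(d + 1)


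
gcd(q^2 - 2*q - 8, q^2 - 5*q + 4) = q - 4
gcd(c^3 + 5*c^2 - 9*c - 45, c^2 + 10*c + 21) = c + 3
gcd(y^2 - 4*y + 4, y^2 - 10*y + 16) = y - 2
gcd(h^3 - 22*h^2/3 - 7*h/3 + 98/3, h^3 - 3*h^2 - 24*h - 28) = h^2 - 5*h - 14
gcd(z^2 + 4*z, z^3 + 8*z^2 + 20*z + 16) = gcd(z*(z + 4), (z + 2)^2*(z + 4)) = z + 4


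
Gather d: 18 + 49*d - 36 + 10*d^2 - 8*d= 10*d^2 + 41*d - 18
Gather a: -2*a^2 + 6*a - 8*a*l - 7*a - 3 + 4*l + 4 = -2*a^2 + a*(-8*l - 1) + 4*l + 1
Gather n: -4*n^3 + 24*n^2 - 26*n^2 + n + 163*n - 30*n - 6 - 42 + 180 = -4*n^3 - 2*n^2 + 134*n + 132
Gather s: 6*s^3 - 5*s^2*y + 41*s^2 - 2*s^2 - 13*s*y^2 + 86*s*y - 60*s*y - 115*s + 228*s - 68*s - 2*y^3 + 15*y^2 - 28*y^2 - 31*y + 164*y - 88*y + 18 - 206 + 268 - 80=6*s^3 + s^2*(39 - 5*y) + s*(-13*y^2 + 26*y + 45) - 2*y^3 - 13*y^2 + 45*y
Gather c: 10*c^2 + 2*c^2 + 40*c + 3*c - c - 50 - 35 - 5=12*c^2 + 42*c - 90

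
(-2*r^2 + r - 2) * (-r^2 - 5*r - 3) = 2*r^4 + 9*r^3 + 3*r^2 + 7*r + 6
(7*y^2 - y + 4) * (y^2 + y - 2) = 7*y^4 + 6*y^3 - 11*y^2 + 6*y - 8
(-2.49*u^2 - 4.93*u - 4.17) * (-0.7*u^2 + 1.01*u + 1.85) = 1.743*u^4 + 0.936099999999999*u^3 - 6.6668*u^2 - 13.3322*u - 7.7145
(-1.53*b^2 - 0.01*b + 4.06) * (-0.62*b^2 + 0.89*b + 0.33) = 0.9486*b^4 - 1.3555*b^3 - 3.031*b^2 + 3.6101*b + 1.3398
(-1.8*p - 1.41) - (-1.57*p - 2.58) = 1.17 - 0.23*p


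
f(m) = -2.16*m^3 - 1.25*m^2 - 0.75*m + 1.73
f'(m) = -6.48*m^2 - 2.5*m - 0.75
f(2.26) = -31.28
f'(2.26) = -39.50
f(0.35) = 1.22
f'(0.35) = -2.42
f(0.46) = 0.91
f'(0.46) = -3.27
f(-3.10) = 56.39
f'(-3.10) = -55.27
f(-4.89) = 228.08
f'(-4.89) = -143.48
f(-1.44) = 6.67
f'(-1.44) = -10.59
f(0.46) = 0.91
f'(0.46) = -3.27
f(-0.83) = 2.73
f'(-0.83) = -3.14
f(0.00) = 1.73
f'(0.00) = -0.75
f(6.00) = -514.33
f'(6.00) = -249.03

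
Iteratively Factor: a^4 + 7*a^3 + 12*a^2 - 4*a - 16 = (a + 2)*(a^3 + 5*a^2 + 2*a - 8) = (a + 2)^2*(a^2 + 3*a - 4) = (a - 1)*(a + 2)^2*(a + 4)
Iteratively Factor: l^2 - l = (l - 1)*(l)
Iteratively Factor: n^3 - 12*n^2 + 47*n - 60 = (n - 4)*(n^2 - 8*n + 15) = (n - 5)*(n - 4)*(n - 3)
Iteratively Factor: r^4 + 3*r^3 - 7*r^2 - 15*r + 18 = (r + 3)*(r^3 - 7*r + 6) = (r + 3)^2*(r^2 - 3*r + 2) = (r - 2)*(r + 3)^2*(r - 1)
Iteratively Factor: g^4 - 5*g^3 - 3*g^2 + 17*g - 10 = (g - 1)*(g^3 - 4*g^2 - 7*g + 10) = (g - 1)^2*(g^2 - 3*g - 10) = (g - 5)*(g - 1)^2*(g + 2)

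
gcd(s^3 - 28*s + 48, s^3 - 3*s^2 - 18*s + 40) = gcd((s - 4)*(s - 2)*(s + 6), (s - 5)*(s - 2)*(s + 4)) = s - 2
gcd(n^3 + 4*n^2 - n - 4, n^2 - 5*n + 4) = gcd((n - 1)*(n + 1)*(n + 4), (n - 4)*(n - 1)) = n - 1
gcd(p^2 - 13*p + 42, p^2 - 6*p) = p - 6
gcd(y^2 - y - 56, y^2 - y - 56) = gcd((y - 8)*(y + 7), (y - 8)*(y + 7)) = y^2 - y - 56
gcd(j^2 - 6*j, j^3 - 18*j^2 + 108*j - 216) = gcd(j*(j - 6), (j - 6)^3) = j - 6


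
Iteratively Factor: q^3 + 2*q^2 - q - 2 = (q - 1)*(q^2 + 3*q + 2) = (q - 1)*(q + 1)*(q + 2)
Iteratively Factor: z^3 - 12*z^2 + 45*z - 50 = (z - 2)*(z^2 - 10*z + 25) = (z - 5)*(z - 2)*(z - 5)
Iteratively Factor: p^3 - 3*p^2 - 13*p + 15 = (p + 3)*(p^2 - 6*p + 5) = (p - 5)*(p + 3)*(p - 1)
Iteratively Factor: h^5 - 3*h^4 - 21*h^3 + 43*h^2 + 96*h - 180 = (h - 5)*(h^4 + 2*h^3 - 11*h^2 - 12*h + 36) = (h - 5)*(h - 2)*(h^3 + 4*h^2 - 3*h - 18) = (h - 5)*(h - 2)^2*(h^2 + 6*h + 9) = (h - 5)*(h - 2)^2*(h + 3)*(h + 3)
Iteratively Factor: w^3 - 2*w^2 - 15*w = (w)*(w^2 - 2*w - 15) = w*(w - 5)*(w + 3)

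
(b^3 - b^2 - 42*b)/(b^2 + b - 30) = b*(b - 7)/(b - 5)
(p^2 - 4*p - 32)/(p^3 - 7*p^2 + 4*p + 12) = (p^2 - 4*p - 32)/(p^3 - 7*p^2 + 4*p + 12)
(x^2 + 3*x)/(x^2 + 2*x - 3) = x/(x - 1)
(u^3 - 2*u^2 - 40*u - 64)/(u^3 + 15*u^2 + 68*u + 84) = (u^2 - 4*u - 32)/(u^2 + 13*u + 42)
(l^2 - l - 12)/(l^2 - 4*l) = (l + 3)/l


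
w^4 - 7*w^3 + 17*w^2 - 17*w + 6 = (w - 3)*(w - 2)*(w - 1)^2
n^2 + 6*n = n*(n + 6)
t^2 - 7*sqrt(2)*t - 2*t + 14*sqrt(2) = (t - 2)*(t - 7*sqrt(2))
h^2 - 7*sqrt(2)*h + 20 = (h - 5*sqrt(2))*(h - 2*sqrt(2))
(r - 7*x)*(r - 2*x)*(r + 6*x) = r^3 - 3*r^2*x - 40*r*x^2 + 84*x^3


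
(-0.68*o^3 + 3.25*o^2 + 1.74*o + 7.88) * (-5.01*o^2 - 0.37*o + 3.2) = 3.4068*o^5 - 16.0309*o^4 - 12.0959*o^3 - 29.7226*o^2 + 2.6524*o + 25.216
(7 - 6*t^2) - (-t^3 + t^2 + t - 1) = t^3 - 7*t^2 - t + 8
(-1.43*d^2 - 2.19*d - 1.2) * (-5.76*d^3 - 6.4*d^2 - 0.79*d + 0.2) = 8.2368*d^5 + 21.7664*d^4 + 22.0577*d^3 + 9.1241*d^2 + 0.51*d - 0.24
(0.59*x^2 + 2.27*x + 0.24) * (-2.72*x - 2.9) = -1.6048*x^3 - 7.8854*x^2 - 7.2358*x - 0.696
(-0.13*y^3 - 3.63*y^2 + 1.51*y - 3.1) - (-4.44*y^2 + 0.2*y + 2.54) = -0.13*y^3 + 0.81*y^2 + 1.31*y - 5.64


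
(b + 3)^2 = b^2 + 6*b + 9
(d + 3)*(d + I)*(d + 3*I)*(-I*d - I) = -I*d^4 + 4*d^3 - 4*I*d^3 + 16*d^2 + 12*d + 12*I*d + 9*I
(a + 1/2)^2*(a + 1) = a^3 + 2*a^2 + 5*a/4 + 1/4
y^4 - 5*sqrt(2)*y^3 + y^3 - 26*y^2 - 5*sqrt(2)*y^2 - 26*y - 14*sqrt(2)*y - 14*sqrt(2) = (y + 1)*(y - 7*sqrt(2))*(y + sqrt(2))^2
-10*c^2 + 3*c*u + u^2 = (-2*c + u)*(5*c + u)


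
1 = 1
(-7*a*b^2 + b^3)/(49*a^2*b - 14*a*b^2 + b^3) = -b/(7*a - b)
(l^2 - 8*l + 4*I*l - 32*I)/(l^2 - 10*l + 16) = (l + 4*I)/(l - 2)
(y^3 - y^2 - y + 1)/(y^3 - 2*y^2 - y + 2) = (y - 1)/(y - 2)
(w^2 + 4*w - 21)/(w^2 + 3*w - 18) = (w + 7)/(w + 6)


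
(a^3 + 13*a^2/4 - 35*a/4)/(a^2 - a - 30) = a*(4*a - 7)/(4*(a - 6))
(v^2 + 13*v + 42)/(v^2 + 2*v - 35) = (v + 6)/(v - 5)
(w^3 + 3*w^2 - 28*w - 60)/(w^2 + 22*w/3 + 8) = 3*(w^2 - 3*w - 10)/(3*w + 4)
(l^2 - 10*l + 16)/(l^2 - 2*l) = (l - 8)/l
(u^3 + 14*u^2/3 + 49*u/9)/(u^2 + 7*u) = (9*u^2 + 42*u + 49)/(9*(u + 7))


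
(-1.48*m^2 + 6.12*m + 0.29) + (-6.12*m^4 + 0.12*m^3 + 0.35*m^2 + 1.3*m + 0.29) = -6.12*m^4 + 0.12*m^3 - 1.13*m^2 + 7.42*m + 0.58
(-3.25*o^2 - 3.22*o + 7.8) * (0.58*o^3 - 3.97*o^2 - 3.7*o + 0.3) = -1.885*o^5 + 11.0349*o^4 + 29.3324*o^3 - 20.027*o^2 - 29.826*o + 2.34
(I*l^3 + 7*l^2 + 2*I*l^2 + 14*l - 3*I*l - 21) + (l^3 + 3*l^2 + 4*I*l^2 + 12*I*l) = l^3 + I*l^3 + 10*l^2 + 6*I*l^2 + 14*l + 9*I*l - 21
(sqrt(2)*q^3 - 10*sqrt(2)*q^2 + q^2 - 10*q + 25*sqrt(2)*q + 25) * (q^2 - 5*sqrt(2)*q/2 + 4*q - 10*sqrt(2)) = sqrt(2)*q^5 - 6*sqrt(2)*q^4 - 4*q^4 - 35*sqrt(2)*q^3/2 + 24*q^3 + 60*q^2 + 115*sqrt(2)*q^2 - 400*q + 75*sqrt(2)*q/2 - 250*sqrt(2)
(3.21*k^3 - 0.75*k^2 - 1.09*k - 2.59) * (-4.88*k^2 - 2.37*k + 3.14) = -15.6648*k^5 - 3.9477*k^4 + 17.1761*k^3 + 12.8675*k^2 + 2.7157*k - 8.1326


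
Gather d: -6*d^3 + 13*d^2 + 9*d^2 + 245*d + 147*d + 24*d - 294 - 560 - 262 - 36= -6*d^3 + 22*d^2 + 416*d - 1152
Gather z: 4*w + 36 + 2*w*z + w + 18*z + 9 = 5*w + z*(2*w + 18) + 45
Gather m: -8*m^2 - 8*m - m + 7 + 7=-8*m^2 - 9*m + 14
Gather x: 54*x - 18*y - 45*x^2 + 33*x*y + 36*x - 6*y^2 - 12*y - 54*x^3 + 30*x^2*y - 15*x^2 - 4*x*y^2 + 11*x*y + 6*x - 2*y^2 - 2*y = -54*x^3 + x^2*(30*y - 60) + x*(-4*y^2 + 44*y + 96) - 8*y^2 - 32*y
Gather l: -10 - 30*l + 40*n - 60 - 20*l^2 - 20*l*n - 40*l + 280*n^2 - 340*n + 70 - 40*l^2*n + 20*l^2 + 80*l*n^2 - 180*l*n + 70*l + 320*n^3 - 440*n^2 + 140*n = -40*l^2*n + l*(80*n^2 - 200*n) + 320*n^3 - 160*n^2 - 160*n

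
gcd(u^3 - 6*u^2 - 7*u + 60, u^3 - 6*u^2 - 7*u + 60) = u^3 - 6*u^2 - 7*u + 60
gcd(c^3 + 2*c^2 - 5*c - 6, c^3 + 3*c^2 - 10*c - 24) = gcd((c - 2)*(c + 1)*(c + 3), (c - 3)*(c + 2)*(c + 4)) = 1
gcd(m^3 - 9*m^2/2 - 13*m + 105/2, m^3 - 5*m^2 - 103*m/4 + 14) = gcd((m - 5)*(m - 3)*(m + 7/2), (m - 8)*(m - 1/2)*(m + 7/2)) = m + 7/2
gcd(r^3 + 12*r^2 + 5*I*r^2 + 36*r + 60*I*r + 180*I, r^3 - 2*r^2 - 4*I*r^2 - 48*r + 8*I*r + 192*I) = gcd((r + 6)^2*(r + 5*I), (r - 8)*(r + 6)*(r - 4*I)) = r + 6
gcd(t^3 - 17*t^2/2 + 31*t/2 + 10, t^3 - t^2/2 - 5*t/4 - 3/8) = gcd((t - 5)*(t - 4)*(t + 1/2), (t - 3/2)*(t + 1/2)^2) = t + 1/2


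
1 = 1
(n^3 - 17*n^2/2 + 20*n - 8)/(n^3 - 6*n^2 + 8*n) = (n^2 - 9*n/2 + 2)/(n*(n - 2))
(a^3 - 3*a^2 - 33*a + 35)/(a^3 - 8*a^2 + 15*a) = (a^3 - 3*a^2 - 33*a + 35)/(a*(a^2 - 8*a + 15))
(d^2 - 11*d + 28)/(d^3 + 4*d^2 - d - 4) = (d^2 - 11*d + 28)/(d^3 + 4*d^2 - d - 4)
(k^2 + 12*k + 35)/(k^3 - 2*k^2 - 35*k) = (k + 7)/(k*(k - 7))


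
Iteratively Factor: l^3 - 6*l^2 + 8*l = (l - 2)*(l^2 - 4*l) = l*(l - 2)*(l - 4)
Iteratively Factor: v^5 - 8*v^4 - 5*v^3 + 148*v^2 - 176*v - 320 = (v - 5)*(v^4 - 3*v^3 - 20*v^2 + 48*v + 64) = (v - 5)*(v - 4)*(v^3 + v^2 - 16*v - 16) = (v - 5)*(v - 4)*(v + 1)*(v^2 - 16) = (v - 5)*(v - 4)*(v + 1)*(v + 4)*(v - 4)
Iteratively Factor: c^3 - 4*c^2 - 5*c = (c - 5)*(c^2 + c) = c*(c - 5)*(c + 1)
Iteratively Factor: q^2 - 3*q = (q)*(q - 3)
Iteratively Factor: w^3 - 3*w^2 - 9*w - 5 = (w + 1)*(w^2 - 4*w - 5) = (w - 5)*(w + 1)*(w + 1)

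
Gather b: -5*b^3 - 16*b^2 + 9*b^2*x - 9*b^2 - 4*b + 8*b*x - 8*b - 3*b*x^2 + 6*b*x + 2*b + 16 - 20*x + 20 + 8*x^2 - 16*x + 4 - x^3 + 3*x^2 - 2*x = -5*b^3 + b^2*(9*x - 25) + b*(-3*x^2 + 14*x - 10) - x^3 + 11*x^2 - 38*x + 40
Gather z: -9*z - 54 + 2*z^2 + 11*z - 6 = 2*z^2 + 2*z - 60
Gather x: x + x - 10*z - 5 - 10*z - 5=2*x - 20*z - 10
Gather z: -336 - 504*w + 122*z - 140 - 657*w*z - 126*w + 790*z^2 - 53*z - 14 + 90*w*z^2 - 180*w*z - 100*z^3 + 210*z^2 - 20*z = -630*w - 100*z^3 + z^2*(90*w + 1000) + z*(49 - 837*w) - 490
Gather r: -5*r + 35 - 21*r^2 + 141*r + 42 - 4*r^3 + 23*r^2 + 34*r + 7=-4*r^3 + 2*r^2 + 170*r + 84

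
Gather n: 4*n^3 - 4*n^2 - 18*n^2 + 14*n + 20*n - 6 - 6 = 4*n^3 - 22*n^2 + 34*n - 12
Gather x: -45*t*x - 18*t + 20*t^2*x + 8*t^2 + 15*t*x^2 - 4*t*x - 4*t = 8*t^2 + 15*t*x^2 - 22*t + x*(20*t^2 - 49*t)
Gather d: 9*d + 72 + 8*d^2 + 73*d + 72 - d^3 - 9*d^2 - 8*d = -d^3 - d^2 + 74*d + 144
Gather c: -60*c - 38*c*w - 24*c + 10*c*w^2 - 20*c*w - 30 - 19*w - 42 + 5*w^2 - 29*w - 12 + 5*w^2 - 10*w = c*(10*w^2 - 58*w - 84) + 10*w^2 - 58*w - 84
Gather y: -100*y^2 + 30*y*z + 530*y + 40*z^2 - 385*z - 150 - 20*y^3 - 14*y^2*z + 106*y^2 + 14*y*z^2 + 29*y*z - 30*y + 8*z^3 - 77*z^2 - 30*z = -20*y^3 + y^2*(6 - 14*z) + y*(14*z^2 + 59*z + 500) + 8*z^3 - 37*z^2 - 415*z - 150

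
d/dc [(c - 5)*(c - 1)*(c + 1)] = 3*c^2 - 10*c - 1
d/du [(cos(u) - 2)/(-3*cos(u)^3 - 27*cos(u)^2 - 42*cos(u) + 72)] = (69*cos(u) - 3*cos(2*u) - cos(3*u) + 5)*sin(u)/(6*(cos(u)^3 + 9*cos(u)^2 + 14*cos(u) - 24)^2)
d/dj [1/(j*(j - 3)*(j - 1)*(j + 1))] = (-4*j^3 + 9*j^2 + 2*j - 3)/(j^2*(j^6 - 6*j^5 + 7*j^4 + 12*j^3 - 17*j^2 - 6*j + 9))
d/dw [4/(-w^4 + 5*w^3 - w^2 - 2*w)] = 4*(4*w^3 - 15*w^2 + 2*w + 2)/(w^2*(w^3 - 5*w^2 + w + 2)^2)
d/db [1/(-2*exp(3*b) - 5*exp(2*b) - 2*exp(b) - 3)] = (6*exp(2*b) + 10*exp(b) + 2)*exp(b)/(2*exp(3*b) + 5*exp(2*b) + 2*exp(b) + 3)^2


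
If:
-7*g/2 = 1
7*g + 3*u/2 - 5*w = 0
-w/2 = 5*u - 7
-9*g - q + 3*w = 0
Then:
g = -2/7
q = 1896/721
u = 144/103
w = 2/103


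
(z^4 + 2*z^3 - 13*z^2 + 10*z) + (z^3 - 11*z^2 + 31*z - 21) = z^4 + 3*z^3 - 24*z^2 + 41*z - 21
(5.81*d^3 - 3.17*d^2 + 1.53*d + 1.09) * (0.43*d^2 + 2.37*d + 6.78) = 2.4983*d^5 + 12.4066*d^4 + 32.5368*d^3 - 17.3978*d^2 + 12.9567*d + 7.3902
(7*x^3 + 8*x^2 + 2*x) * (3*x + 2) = 21*x^4 + 38*x^3 + 22*x^2 + 4*x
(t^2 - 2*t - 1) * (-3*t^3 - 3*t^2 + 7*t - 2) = -3*t^5 + 3*t^4 + 16*t^3 - 13*t^2 - 3*t + 2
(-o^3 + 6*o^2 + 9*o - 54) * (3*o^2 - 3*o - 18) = -3*o^5 + 21*o^4 + 27*o^3 - 297*o^2 + 972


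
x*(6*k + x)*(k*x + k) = 6*k^2*x^2 + 6*k^2*x + k*x^3 + k*x^2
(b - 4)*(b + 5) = b^2 + b - 20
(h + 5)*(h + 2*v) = h^2 + 2*h*v + 5*h + 10*v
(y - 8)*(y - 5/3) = y^2 - 29*y/3 + 40/3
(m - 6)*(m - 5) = m^2 - 11*m + 30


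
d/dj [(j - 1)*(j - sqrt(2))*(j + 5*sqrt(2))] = 3*j^2 - 2*j + 8*sqrt(2)*j - 10 - 4*sqrt(2)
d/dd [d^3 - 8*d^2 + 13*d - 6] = 3*d^2 - 16*d + 13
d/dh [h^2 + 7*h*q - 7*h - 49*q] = 2*h + 7*q - 7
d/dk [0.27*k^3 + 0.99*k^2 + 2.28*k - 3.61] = 0.81*k^2 + 1.98*k + 2.28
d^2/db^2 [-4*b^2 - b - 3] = -8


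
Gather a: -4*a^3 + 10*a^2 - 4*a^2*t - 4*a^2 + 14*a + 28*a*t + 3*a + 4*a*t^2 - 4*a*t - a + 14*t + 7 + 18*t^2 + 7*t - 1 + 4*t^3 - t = -4*a^3 + a^2*(6 - 4*t) + a*(4*t^2 + 24*t + 16) + 4*t^3 + 18*t^2 + 20*t + 6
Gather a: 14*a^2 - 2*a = 14*a^2 - 2*a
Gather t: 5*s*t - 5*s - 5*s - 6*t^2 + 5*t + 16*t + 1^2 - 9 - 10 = -10*s - 6*t^2 + t*(5*s + 21) - 18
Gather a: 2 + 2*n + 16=2*n + 18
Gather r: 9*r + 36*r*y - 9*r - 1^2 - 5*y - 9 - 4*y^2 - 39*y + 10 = 36*r*y - 4*y^2 - 44*y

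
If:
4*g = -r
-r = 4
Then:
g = 1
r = -4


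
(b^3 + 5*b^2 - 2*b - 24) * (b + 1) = b^4 + 6*b^3 + 3*b^2 - 26*b - 24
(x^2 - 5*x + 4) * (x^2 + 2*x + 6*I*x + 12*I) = x^4 - 3*x^3 + 6*I*x^3 - 6*x^2 - 18*I*x^2 + 8*x - 36*I*x + 48*I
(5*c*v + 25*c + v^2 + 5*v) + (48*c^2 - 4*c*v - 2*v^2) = 48*c^2 + c*v + 25*c - v^2 + 5*v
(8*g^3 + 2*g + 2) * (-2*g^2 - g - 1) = -16*g^5 - 8*g^4 - 12*g^3 - 6*g^2 - 4*g - 2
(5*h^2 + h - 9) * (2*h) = 10*h^3 + 2*h^2 - 18*h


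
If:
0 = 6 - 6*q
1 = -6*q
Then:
No Solution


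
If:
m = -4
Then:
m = -4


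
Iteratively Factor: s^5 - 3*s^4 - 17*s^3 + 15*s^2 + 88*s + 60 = (s + 2)*(s^4 - 5*s^3 - 7*s^2 + 29*s + 30) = (s + 2)^2*(s^3 - 7*s^2 + 7*s + 15) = (s - 3)*(s + 2)^2*(s^2 - 4*s - 5) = (s - 5)*(s - 3)*(s + 2)^2*(s + 1)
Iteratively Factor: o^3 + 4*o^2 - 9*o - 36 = (o + 4)*(o^2 - 9) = (o - 3)*(o + 4)*(o + 3)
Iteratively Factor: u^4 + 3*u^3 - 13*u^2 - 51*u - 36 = (u + 3)*(u^3 - 13*u - 12) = (u + 1)*(u + 3)*(u^2 - u - 12) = (u - 4)*(u + 1)*(u + 3)*(u + 3)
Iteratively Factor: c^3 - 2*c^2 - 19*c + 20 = (c + 4)*(c^2 - 6*c + 5) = (c - 1)*(c + 4)*(c - 5)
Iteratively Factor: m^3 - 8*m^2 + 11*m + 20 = (m - 4)*(m^2 - 4*m - 5) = (m - 4)*(m + 1)*(m - 5)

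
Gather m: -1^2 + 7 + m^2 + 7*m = m^2 + 7*m + 6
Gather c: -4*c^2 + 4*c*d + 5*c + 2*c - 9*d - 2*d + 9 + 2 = -4*c^2 + c*(4*d + 7) - 11*d + 11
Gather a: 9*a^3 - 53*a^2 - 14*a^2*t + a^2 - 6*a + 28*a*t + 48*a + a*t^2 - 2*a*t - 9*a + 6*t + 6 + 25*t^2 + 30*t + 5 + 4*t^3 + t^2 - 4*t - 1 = 9*a^3 + a^2*(-14*t - 52) + a*(t^2 + 26*t + 33) + 4*t^3 + 26*t^2 + 32*t + 10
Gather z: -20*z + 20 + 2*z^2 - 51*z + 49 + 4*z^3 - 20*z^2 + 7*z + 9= 4*z^3 - 18*z^2 - 64*z + 78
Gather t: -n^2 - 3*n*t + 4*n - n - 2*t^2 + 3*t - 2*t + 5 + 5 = -n^2 + 3*n - 2*t^2 + t*(1 - 3*n) + 10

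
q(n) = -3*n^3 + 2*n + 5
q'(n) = 2 - 9*n^2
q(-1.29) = 8.86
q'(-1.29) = -12.98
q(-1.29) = 8.86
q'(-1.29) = -12.98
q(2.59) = -41.94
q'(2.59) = -58.37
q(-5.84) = 590.85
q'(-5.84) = -304.95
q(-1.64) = 14.95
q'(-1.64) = -22.21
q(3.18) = -85.11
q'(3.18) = -89.01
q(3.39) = -105.09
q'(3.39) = -101.43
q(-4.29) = 233.28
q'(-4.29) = -163.64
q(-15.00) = 10100.00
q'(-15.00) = -2023.00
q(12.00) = -5155.00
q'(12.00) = -1294.00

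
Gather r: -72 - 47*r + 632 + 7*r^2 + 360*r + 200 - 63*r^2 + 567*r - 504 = -56*r^2 + 880*r + 256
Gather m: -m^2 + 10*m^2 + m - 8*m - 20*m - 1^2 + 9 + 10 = 9*m^2 - 27*m + 18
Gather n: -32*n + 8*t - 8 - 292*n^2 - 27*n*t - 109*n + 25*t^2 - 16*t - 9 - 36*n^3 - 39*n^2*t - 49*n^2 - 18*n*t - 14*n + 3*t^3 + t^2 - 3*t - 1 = -36*n^3 + n^2*(-39*t - 341) + n*(-45*t - 155) + 3*t^3 + 26*t^2 - 11*t - 18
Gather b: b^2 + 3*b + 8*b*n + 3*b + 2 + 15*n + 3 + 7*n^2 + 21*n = b^2 + b*(8*n + 6) + 7*n^2 + 36*n + 5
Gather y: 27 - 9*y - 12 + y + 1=16 - 8*y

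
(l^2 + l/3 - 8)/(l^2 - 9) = (l - 8/3)/(l - 3)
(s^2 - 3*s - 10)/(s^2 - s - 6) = (s - 5)/(s - 3)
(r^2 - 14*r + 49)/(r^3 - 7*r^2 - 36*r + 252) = (r - 7)/(r^2 - 36)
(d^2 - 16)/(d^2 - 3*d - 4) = (d + 4)/(d + 1)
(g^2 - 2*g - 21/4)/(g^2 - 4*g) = (g^2 - 2*g - 21/4)/(g*(g - 4))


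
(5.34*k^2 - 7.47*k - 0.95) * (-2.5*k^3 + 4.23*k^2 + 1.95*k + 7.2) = -13.35*k^5 + 41.2632*k^4 - 18.8101*k^3 + 19.863*k^2 - 55.6365*k - 6.84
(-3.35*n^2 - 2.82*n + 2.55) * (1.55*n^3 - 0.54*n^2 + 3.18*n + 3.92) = -5.1925*n^5 - 2.562*n^4 - 5.1777*n^3 - 23.4766*n^2 - 2.9454*n + 9.996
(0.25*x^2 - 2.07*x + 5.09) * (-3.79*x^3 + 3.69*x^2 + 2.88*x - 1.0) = -0.9475*x^5 + 8.7678*x^4 - 26.2094*x^3 + 12.5705*x^2 + 16.7292*x - 5.09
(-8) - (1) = -9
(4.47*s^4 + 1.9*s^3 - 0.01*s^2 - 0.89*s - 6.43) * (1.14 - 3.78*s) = -16.8966*s^5 - 2.0862*s^4 + 2.2038*s^3 + 3.3528*s^2 + 23.2908*s - 7.3302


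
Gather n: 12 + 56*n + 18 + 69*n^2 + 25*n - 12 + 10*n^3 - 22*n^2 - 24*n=10*n^3 + 47*n^2 + 57*n + 18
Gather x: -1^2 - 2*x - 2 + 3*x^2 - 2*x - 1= 3*x^2 - 4*x - 4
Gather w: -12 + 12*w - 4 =12*w - 16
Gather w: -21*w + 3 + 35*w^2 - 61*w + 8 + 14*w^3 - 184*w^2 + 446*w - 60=14*w^3 - 149*w^2 + 364*w - 49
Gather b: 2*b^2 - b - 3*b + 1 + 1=2*b^2 - 4*b + 2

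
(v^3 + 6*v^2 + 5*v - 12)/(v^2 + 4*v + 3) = (v^2 + 3*v - 4)/(v + 1)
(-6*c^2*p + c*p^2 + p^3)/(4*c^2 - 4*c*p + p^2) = p*(3*c + p)/(-2*c + p)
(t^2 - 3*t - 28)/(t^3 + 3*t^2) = (t^2 - 3*t - 28)/(t^2*(t + 3))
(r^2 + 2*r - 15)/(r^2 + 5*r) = (r - 3)/r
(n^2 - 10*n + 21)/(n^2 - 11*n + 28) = (n - 3)/(n - 4)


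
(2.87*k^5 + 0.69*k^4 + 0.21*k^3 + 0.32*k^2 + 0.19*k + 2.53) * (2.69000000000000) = 7.7203*k^5 + 1.8561*k^4 + 0.5649*k^3 + 0.8608*k^2 + 0.5111*k + 6.8057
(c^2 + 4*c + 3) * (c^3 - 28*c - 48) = c^5 + 4*c^4 - 25*c^3 - 160*c^2 - 276*c - 144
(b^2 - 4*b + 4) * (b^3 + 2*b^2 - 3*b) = b^5 - 2*b^4 - 7*b^3 + 20*b^2 - 12*b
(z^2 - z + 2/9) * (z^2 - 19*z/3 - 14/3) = z^4 - 22*z^3/3 + 17*z^2/9 + 88*z/27 - 28/27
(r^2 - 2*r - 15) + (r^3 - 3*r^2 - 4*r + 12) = r^3 - 2*r^2 - 6*r - 3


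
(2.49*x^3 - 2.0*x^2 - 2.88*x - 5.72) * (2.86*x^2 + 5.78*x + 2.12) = 7.1214*x^5 + 8.6722*x^4 - 14.518*x^3 - 37.2456*x^2 - 39.1672*x - 12.1264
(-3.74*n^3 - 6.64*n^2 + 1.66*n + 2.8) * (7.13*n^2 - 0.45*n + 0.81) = -26.6662*n^5 - 45.6602*n^4 + 11.7944*n^3 + 13.8386*n^2 + 0.0846*n + 2.268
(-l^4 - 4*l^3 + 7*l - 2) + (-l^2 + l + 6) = -l^4 - 4*l^3 - l^2 + 8*l + 4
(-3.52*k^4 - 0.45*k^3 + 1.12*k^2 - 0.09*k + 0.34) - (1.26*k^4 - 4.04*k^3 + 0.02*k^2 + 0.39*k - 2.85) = -4.78*k^4 + 3.59*k^3 + 1.1*k^2 - 0.48*k + 3.19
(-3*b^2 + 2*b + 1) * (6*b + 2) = -18*b^3 + 6*b^2 + 10*b + 2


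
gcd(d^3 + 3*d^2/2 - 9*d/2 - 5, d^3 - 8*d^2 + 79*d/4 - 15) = 1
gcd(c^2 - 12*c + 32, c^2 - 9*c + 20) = c - 4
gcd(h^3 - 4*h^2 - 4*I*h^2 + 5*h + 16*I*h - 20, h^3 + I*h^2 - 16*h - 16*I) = h^2 + h*(-4 + I) - 4*I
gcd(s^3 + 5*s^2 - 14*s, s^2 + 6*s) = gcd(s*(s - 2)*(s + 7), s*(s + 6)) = s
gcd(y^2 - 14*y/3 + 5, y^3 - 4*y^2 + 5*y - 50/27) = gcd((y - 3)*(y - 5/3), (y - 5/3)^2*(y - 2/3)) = y - 5/3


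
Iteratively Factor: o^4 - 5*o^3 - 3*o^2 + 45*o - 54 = (o - 3)*(o^3 - 2*o^2 - 9*o + 18) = (o - 3)*(o - 2)*(o^2 - 9) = (o - 3)*(o - 2)*(o + 3)*(o - 3)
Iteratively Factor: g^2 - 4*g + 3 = (g - 3)*(g - 1)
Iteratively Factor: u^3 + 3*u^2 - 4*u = (u)*(u^2 + 3*u - 4) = u*(u + 4)*(u - 1)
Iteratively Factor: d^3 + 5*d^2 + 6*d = (d + 2)*(d^2 + 3*d) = d*(d + 2)*(d + 3)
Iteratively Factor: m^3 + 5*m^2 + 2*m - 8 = (m - 1)*(m^2 + 6*m + 8) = (m - 1)*(m + 2)*(m + 4)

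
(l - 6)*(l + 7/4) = l^2 - 17*l/4 - 21/2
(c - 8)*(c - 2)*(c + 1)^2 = c^4 - 8*c^3 - 3*c^2 + 22*c + 16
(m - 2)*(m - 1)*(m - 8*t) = m^3 - 8*m^2*t - 3*m^2 + 24*m*t + 2*m - 16*t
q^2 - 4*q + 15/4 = (q - 5/2)*(q - 3/2)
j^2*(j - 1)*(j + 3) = j^4 + 2*j^3 - 3*j^2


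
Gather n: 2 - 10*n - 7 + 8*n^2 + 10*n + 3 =8*n^2 - 2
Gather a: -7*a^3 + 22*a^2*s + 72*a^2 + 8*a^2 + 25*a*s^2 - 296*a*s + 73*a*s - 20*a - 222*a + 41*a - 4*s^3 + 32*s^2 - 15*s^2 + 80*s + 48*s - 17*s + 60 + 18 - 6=-7*a^3 + a^2*(22*s + 80) + a*(25*s^2 - 223*s - 201) - 4*s^3 + 17*s^2 + 111*s + 72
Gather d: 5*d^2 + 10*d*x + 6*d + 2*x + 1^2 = 5*d^2 + d*(10*x + 6) + 2*x + 1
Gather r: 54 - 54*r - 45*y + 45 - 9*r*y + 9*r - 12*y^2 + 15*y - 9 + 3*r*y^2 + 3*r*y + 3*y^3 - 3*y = r*(3*y^2 - 6*y - 45) + 3*y^3 - 12*y^2 - 33*y + 90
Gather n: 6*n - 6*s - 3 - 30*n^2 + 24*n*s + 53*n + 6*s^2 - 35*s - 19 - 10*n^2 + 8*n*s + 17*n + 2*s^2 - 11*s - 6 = -40*n^2 + n*(32*s + 76) + 8*s^2 - 52*s - 28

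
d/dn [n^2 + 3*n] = 2*n + 3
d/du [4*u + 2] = 4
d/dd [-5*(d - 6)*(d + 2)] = 20 - 10*d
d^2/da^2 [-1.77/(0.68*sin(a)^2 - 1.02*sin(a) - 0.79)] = (-3.273792*sin(a)^4 + 3.683016*sin(a)^3 - 0.734195999999999*sin(a)^2 - 5.939766*sin(a) + 5.584704)/(-0.68*sin(a)^2 + 1.02*sin(a) + 0.79)^3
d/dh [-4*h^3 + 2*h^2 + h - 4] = -12*h^2 + 4*h + 1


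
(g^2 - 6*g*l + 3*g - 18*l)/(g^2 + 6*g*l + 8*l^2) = (g^2 - 6*g*l + 3*g - 18*l)/(g^2 + 6*g*l + 8*l^2)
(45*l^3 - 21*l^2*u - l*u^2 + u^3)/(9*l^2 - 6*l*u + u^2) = 5*l + u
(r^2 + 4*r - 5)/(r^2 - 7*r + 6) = (r + 5)/(r - 6)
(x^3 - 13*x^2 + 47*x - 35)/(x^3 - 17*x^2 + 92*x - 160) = (x^2 - 8*x + 7)/(x^2 - 12*x + 32)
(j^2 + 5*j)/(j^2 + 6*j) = (j + 5)/(j + 6)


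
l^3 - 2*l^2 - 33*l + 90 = (l - 5)*(l - 3)*(l + 6)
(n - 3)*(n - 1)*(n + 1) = n^3 - 3*n^2 - n + 3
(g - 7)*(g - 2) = g^2 - 9*g + 14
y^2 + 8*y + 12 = (y + 2)*(y + 6)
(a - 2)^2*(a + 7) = a^3 + 3*a^2 - 24*a + 28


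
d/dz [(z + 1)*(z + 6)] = 2*z + 7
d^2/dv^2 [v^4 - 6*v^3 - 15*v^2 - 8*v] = 12*v^2 - 36*v - 30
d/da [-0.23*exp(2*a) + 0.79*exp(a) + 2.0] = (0.79 - 0.46*exp(a))*exp(a)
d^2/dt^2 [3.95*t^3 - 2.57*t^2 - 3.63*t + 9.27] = 23.7*t - 5.14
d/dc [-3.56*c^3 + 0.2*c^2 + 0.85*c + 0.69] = -10.68*c^2 + 0.4*c + 0.85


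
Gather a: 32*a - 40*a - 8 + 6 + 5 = 3 - 8*a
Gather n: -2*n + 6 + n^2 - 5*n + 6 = n^2 - 7*n + 12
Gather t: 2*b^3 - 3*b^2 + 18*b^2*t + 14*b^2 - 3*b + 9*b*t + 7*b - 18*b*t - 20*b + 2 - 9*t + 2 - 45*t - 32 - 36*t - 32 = 2*b^3 + 11*b^2 - 16*b + t*(18*b^2 - 9*b - 90) - 60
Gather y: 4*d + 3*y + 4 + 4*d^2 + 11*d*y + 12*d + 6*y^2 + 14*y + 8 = 4*d^2 + 16*d + 6*y^2 + y*(11*d + 17) + 12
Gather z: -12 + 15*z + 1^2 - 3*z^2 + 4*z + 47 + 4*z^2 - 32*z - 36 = z^2 - 13*z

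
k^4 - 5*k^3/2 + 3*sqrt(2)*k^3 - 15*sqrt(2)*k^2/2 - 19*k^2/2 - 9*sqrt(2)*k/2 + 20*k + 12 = (k - 3)*(k + 1/2)*(k - sqrt(2))*(k + 4*sqrt(2))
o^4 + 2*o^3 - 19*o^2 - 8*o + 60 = (o - 3)*(o - 2)*(o + 2)*(o + 5)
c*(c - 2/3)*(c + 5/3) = c^3 + c^2 - 10*c/9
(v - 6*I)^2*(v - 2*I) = v^3 - 14*I*v^2 - 60*v + 72*I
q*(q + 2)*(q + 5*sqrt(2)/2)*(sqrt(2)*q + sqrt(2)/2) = sqrt(2)*q^4 + 5*sqrt(2)*q^3/2 + 5*q^3 + sqrt(2)*q^2 + 25*q^2/2 + 5*q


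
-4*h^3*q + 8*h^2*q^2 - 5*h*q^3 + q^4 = q*(-2*h + q)^2*(-h + q)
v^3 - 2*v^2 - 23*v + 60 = (v - 4)*(v - 3)*(v + 5)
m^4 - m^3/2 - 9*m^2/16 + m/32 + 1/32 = (m - 1)*(m - 1/4)*(m + 1/4)*(m + 1/2)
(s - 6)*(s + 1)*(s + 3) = s^3 - 2*s^2 - 21*s - 18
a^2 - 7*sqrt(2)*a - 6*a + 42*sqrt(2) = (a - 6)*(a - 7*sqrt(2))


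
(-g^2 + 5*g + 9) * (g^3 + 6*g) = -g^5 + 5*g^4 + 3*g^3 + 30*g^2 + 54*g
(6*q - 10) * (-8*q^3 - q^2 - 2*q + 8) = -48*q^4 + 74*q^3 - 2*q^2 + 68*q - 80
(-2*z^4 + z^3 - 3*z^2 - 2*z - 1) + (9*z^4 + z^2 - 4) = 7*z^4 + z^3 - 2*z^2 - 2*z - 5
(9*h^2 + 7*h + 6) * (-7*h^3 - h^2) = -63*h^5 - 58*h^4 - 49*h^3 - 6*h^2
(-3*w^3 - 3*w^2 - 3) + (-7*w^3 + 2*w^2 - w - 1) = -10*w^3 - w^2 - w - 4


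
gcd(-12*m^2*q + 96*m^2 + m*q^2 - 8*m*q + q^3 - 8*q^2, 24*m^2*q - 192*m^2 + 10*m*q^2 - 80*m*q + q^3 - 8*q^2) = 4*m*q - 32*m + q^2 - 8*q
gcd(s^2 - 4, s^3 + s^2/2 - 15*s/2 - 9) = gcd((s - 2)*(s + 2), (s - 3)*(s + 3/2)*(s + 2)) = s + 2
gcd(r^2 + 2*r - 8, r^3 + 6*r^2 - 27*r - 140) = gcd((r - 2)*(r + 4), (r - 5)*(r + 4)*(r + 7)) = r + 4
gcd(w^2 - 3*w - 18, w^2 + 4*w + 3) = w + 3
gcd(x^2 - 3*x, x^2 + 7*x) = x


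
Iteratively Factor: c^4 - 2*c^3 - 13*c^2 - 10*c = (c + 1)*(c^3 - 3*c^2 - 10*c) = (c - 5)*(c + 1)*(c^2 + 2*c) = c*(c - 5)*(c + 1)*(c + 2)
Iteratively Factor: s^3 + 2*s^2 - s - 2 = (s + 1)*(s^2 + s - 2) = (s - 1)*(s + 1)*(s + 2)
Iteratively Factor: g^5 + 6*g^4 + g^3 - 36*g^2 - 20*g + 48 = (g + 3)*(g^4 + 3*g^3 - 8*g^2 - 12*g + 16) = (g + 3)*(g + 4)*(g^3 - g^2 - 4*g + 4) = (g - 2)*(g + 3)*(g + 4)*(g^2 + g - 2) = (g - 2)*(g - 1)*(g + 3)*(g + 4)*(g + 2)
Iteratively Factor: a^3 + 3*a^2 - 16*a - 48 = (a + 3)*(a^2 - 16) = (a - 4)*(a + 3)*(a + 4)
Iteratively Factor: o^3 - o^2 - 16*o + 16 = (o - 4)*(o^2 + 3*o - 4) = (o - 4)*(o + 4)*(o - 1)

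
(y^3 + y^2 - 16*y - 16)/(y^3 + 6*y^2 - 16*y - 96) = (y + 1)/(y + 6)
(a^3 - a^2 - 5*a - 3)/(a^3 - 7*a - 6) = (a + 1)/(a + 2)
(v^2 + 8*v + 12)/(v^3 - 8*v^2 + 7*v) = (v^2 + 8*v + 12)/(v*(v^2 - 8*v + 7))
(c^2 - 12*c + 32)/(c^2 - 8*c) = (c - 4)/c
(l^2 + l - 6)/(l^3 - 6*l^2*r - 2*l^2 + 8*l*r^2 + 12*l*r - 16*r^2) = (l + 3)/(l^2 - 6*l*r + 8*r^2)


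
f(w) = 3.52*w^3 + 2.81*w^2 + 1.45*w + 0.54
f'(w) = 10.56*w^2 + 5.62*w + 1.45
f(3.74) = 229.41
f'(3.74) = 170.18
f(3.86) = 250.45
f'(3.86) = 180.48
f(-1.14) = -2.68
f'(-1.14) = 8.77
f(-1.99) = -18.96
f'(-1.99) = 32.08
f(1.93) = 39.11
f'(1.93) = 51.63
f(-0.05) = 0.47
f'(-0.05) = 1.20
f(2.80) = 103.90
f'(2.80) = 99.98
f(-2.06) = -21.29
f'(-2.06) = 34.69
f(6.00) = 870.72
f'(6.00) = 415.33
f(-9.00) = -2350.98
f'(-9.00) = 806.23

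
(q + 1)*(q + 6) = q^2 + 7*q + 6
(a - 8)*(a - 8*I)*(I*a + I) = I*a^3 + 8*a^2 - 7*I*a^2 - 56*a - 8*I*a - 64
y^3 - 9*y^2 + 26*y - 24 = (y - 4)*(y - 3)*(y - 2)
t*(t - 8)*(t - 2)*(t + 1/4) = t^4 - 39*t^3/4 + 27*t^2/2 + 4*t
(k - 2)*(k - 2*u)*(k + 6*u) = k^3 + 4*k^2*u - 2*k^2 - 12*k*u^2 - 8*k*u + 24*u^2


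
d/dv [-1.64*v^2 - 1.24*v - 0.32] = -3.28*v - 1.24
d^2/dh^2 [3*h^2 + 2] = 6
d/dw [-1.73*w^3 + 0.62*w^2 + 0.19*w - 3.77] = -5.19*w^2 + 1.24*w + 0.19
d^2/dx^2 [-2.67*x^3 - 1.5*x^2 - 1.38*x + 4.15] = -16.02*x - 3.0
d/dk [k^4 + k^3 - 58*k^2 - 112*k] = 4*k^3 + 3*k^2 - 116*k - 112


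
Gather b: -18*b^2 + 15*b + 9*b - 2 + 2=-18*b^2 + 24*b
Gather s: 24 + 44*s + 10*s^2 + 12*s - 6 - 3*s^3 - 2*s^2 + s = -3*s^3 + 8*s^2 + 57*s + 18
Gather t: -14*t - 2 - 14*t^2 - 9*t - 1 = -14*t^2 - 23*t - 3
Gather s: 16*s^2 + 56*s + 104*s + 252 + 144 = 16*s^2 + 160*s + 396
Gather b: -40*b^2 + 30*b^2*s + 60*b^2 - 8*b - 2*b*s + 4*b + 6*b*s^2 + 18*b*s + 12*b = b^2*(30*s + 20) + b*(6*s^2 + 16*s + 8)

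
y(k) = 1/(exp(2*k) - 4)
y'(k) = -2*exp(2*k)/(exp(2*k) - 4)^2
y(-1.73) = -0.25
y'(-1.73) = -0.00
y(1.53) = 0.06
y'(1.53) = -0.14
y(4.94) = 0.00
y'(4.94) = -0.00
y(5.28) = 0.00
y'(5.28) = -0.00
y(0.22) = -0.41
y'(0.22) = -0.52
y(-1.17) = -0.26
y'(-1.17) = -0.01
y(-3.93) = -0.25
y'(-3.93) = -0.00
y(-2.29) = -0.25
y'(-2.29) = -0.00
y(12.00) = 0.00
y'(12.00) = 0.00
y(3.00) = 0.00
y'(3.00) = -0.00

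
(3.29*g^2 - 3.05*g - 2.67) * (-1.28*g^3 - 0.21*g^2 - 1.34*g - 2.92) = -4.2112*g^5 + 3.2131*g^4 - 0.350500000000001*g^3 - 4.9591*g^2 + 12.4838*g + 7.7964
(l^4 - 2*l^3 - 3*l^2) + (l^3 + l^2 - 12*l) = l^4 - l^3 - 2*l^2 - 12*l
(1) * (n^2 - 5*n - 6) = n^2 - 5*n - 6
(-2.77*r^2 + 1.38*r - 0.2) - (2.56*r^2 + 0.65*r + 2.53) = -5.33*r^2 + 0.73*r - 2.73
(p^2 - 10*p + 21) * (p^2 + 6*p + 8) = p^4 - 4*p^3 - 31*p^2 + 46*p + 168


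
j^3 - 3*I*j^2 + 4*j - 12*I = (j - 3*I)*(j - 2*I)*(j + 2*I)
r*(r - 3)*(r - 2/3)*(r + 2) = r^4 - 5*r^3/3 - 16*r^2/3 + 4*r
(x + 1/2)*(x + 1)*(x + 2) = x^3 + 7*x^2/2 + 7*x/2 + 1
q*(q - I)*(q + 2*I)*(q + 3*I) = q^4 + 4*I*q^3 - q^2 + 6*I*q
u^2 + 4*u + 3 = (u + 1)*(u + 3)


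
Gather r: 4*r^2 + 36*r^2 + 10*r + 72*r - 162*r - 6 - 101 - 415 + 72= 40*r^2 - 80*r - 450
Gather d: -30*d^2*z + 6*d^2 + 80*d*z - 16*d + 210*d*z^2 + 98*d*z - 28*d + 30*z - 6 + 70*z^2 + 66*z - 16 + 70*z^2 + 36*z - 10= d^2*(6 - 30*z) + d*(210*z^2 + 178*z - 44) + 140*z^2 + 132*z - 32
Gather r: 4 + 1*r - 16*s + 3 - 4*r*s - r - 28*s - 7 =-4*r*s - 44*s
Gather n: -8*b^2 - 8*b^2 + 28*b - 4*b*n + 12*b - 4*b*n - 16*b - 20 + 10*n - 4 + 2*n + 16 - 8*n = -16*b^2 + 24*b + n*(4 - 8*b) - 8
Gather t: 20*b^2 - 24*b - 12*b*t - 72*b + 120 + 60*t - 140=20*b^2 - 96*b + t*(60 - 12*b) - 20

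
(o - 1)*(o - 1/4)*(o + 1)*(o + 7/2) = o^4 + 13*o^3/4 - 15*o^2/8 - 13*o/4 + 7/8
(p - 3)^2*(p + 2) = p^3 - 4*p^2 - 3*p + 18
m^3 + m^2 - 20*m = m*(m - 4)*(m + 5)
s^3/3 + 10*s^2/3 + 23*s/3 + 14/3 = (s/3 + 1/3)*(s + 2)*(s + 7)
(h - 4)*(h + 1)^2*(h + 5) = h^4 + 3*h^3 - 17*h^2 - 39*h - 20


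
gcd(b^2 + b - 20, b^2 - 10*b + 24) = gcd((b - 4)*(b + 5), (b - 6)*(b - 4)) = b - 4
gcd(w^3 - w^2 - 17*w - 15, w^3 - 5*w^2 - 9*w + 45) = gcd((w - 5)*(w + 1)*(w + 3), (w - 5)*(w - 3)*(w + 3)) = w^2 - 2*w - 15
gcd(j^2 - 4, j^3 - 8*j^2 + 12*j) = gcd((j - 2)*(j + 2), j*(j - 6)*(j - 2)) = j - 2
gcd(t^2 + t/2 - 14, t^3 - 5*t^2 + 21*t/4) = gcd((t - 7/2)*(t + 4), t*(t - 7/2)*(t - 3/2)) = t - 7/2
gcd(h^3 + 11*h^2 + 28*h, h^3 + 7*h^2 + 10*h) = h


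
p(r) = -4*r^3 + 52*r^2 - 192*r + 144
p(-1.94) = 741.39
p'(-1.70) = -403.48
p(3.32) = -66.65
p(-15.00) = 28224.00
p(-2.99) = 1289.89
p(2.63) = -74.05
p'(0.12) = -179.69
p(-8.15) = 7328.14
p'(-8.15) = -1836.67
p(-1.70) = 640.33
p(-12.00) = 16848.00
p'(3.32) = 21.01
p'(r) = -12*r^2 + 104*r - 192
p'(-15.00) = -4452.00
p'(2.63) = -1.48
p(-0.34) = 215.45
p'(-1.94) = -438.92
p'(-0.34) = -228.75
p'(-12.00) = -3168.00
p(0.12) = 121.70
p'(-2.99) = -610.24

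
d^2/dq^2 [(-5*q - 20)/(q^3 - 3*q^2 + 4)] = 30*(-3*q^2*(q - 2)^2*(q + 4) + (q^2 - 2*q + (q - 1)*(q + 4))*(q^3 - 3*q^2 + 4))/(q^3 - 3*q^2 + 4)^3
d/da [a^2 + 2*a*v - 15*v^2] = 2*a + 2*v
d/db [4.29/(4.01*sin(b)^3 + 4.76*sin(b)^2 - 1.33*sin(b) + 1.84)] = (-51.6087*sin(b)^2 - 40.8408*sin(b) + 5.7057)*cos(b)/(4.01*sin(b)^3 + 4.76*sin(b)^2 - 1.33*sin(b) + 1.84)^2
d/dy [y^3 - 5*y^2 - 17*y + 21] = 3*y^2 - 10*y - 17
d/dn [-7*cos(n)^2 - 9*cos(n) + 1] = (14*cos(n) + 9)*sin(n)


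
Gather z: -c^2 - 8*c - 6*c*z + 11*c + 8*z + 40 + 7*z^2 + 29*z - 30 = -c^2 + 3*c + 7*z^2 + z*(37 - 6*c) + 10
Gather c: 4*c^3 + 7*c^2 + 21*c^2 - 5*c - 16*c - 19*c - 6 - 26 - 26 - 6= 4*c^3 + 28*c^2 - 40*c - 64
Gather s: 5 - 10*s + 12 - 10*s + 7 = 24 - 20*s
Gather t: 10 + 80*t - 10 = 80*t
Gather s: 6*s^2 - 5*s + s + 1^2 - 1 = 6*s^2 - 4*s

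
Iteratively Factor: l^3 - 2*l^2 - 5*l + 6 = (l - 3)*(l^2 + l - 2) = (l - 3)*(l + 2)*(l - 1)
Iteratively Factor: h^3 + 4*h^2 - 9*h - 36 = (h + 4)*(h^2 - 9) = (h + 3)*(h + 4)*(h - 3)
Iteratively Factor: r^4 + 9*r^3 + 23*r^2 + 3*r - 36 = (r + 3)*(r^3 + 6*r^2 + 5*r - 12) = (r + 3)*(r + 4)*(r^2 + 2*r - 3) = (r - 1)*(r + 3)*(r + 4)*(r + 3)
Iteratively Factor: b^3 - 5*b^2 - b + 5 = (b - 1)*(b^2 - 4*b - 5) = (b - 5)*(b - 1)*(b + 1)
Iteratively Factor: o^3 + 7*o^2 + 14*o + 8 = (o + 1)*(o^2 + 6*o + 8) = (o + 1)*(o + 4)*(o + 2)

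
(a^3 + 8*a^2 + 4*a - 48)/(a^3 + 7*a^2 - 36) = (a + 4)/(a + 3)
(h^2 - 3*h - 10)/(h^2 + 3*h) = (h^2 - 3*h - 10)/(h*(h + 3))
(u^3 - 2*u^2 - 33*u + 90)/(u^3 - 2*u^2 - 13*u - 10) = (u^2 + 3*u - 18)/(u^2 + 3*u + 2)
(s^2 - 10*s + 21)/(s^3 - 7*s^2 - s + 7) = (s - 3)/(s^2 - 1)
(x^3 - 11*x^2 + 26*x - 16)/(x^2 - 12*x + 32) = (x^2 - 3*x + 2)/(x - 4)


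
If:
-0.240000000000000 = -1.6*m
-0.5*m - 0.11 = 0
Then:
No Solution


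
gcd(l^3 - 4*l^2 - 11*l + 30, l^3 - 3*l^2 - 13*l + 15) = l^2 - 2*l - 15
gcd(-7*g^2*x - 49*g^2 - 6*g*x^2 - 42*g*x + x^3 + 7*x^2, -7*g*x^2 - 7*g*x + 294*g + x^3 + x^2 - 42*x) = -7*g*x - 49*g + x^2 + 7*x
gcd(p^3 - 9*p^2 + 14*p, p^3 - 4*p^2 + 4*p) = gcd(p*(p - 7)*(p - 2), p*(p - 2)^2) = p^2 - 2*p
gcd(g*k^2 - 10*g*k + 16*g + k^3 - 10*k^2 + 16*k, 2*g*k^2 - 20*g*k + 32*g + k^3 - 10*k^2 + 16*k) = k^2 - 10*k + 16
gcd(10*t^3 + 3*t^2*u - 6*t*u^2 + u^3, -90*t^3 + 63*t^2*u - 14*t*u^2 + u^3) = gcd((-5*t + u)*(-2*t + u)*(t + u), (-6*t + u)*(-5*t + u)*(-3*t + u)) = 5*t - u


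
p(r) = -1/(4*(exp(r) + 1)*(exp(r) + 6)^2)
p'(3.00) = 0.00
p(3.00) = 0.00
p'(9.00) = 0.00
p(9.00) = 0.00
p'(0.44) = 0.00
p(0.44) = -0.00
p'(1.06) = 0.00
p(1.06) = -0.00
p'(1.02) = 0.00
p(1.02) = -0.00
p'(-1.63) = 0.00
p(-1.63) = -0.01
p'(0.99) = 0.00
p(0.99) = -0.00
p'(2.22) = 0.00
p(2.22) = -0.00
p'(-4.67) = 0.00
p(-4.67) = -0.01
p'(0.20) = 0.00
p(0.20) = -0.00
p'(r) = exp(r)/(2*(exp(r) + 1)*(exp(r) + 6)^3) + exp(r)/(4*(exp(r) + 1)^2*(exp(r) + 6)^2)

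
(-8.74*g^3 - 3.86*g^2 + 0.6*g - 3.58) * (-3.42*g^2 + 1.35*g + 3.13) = 29.8908*g^5 + 1.4022*g^4 - 34.6192*g^3 + 0.971800000000002*g^2 - 2.955*g - 11.2054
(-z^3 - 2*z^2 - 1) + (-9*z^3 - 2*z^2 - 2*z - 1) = -10*z^3 - 4*z^2 - 2*z - 2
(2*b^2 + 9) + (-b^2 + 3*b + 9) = b^2 + 3*b + 18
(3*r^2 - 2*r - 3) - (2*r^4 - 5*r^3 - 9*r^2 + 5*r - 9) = -2*r^4 + 5*r^3 + 12*r^2 - 7*r + 6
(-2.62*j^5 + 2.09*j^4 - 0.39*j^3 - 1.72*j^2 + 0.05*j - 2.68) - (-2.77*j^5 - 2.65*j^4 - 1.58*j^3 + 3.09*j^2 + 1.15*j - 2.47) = 0.15*j^5 + 4.74*j^4 + 1.19*j^3 - 4.81*j^2 - 1.1*j - 0.21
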